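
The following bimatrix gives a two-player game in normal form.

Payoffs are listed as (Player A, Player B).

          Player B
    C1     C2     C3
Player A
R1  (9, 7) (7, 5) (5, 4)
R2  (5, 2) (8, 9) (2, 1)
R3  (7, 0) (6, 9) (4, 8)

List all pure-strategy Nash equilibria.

Player A against C1: payoffs 9, 5, 7 → best response R1.
Player A against C2: payoffs 7, 8, 6 → best response R2.
Player A against C3: payoffs 5, 2, 4 → best response R1.
Player B against R1: payoffs 7, 5, 4 → best response C1.
Player B against R2: payoffs 2, 9, 1 → best response C2.
Player B against R3: payoffs 0, 9, 8 → best response C2.
Mutual best responses: (R1, C1); (R2, C2).

Pure-strategy Nash equilibria: (R1, C1) and (R2, C2)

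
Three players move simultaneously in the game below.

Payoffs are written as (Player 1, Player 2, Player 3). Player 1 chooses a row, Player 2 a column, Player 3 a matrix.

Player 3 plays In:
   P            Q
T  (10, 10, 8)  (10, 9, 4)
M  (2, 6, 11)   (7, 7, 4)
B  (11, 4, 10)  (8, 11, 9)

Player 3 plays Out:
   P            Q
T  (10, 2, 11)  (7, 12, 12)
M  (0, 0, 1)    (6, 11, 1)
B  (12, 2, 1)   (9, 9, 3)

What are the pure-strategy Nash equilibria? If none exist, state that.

There is no pure-strategy Nash equilibrium.

For each player, find the best response to each opponent profile; mutual best responses are the pure NE.
Player 1 against (P, In): payoffs 10, 2, 11 → best response B.
Player 1 against (P, Out): payoffs 10, 0, 12 → best response B.
Player 1 against (Q, In): payoffs 10, 7, 8 → best response T.
Player 1 against (Q, Out): payoffs 7, 6, 9 → best response B.
Player 2 against (T, In): payoffs 10, 9 → best response P.
Player 2 against (T, Out): payoffs 2, 12 → best response Q.
Player 2 against (M, In): payoffs 6, 7 → best response Q.
Player 2 against (M, Out): payoffs 0, 11 → best response Q.
Player 2 against (B, In): payoffs 4, 11 → best response Q.
Player 2 against (B, Out): payoffs 2, 9 → best response Q.
Player 3 against (T, P): payoffs 8, 11 → best response Out.
Player 3 against (T, Q): payoffs 4, 12 → best response Out.
Player 3 against (M, P): payoffs 11, 1 → best response In.
Player 3 against (M, Q): payoffs 4, 1 → best response In.
Player 3 against (B, P): payoffs 10, 1 → best response In.
Player 3 against (B, Q): payoffs 9, 3 → best response In.
No profile is a mutual best response for all players.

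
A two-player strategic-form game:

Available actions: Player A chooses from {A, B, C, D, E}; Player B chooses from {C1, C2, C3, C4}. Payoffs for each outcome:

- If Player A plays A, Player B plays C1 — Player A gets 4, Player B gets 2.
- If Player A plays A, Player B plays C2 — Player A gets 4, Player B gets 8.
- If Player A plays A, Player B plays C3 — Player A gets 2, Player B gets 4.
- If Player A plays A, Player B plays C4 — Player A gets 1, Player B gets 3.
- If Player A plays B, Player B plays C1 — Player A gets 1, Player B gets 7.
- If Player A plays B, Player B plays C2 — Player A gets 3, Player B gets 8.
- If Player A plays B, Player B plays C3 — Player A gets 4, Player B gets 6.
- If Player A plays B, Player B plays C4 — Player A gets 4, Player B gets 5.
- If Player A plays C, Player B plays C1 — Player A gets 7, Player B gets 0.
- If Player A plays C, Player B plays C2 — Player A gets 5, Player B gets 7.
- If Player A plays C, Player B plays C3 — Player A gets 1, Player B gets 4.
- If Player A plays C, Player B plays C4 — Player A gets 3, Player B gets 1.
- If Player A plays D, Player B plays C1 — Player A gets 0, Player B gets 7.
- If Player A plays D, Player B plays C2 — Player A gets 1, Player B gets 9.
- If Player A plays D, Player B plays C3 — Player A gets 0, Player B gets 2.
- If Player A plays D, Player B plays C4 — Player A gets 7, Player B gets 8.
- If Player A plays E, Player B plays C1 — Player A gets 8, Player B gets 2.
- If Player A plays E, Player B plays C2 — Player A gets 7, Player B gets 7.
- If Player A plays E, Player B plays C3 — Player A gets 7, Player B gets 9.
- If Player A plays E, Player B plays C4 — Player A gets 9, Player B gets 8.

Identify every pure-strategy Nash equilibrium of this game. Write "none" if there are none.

(E, C3)

(A, C1): Player A can switch to C (4 → 7). Not NE.
(A, C2): Player A can switch to C (4 → 5). Not NE.
(A, C3): Player A can switch to B (2 → 4). Not NE.
(A, C4): Player A can switch to B (1 → 4). Not NE.
(B, C1): Player A can switch to A (1 → 4). Not NE.
(B, C2): Player A can switch to A (3 → 4). Not NE.
(B, C3): Player A can switch to E (4 → 7). Not NE.
(B, C4): Player A can switch to D (4 → 7). Not NE.
(E, C3): Player A gets 7, best alternative 4; Player B gets 9, best alternative 8. No profitable deviation — NE.
(The remaining 11 profiles each have a profitable deviation by the same check.)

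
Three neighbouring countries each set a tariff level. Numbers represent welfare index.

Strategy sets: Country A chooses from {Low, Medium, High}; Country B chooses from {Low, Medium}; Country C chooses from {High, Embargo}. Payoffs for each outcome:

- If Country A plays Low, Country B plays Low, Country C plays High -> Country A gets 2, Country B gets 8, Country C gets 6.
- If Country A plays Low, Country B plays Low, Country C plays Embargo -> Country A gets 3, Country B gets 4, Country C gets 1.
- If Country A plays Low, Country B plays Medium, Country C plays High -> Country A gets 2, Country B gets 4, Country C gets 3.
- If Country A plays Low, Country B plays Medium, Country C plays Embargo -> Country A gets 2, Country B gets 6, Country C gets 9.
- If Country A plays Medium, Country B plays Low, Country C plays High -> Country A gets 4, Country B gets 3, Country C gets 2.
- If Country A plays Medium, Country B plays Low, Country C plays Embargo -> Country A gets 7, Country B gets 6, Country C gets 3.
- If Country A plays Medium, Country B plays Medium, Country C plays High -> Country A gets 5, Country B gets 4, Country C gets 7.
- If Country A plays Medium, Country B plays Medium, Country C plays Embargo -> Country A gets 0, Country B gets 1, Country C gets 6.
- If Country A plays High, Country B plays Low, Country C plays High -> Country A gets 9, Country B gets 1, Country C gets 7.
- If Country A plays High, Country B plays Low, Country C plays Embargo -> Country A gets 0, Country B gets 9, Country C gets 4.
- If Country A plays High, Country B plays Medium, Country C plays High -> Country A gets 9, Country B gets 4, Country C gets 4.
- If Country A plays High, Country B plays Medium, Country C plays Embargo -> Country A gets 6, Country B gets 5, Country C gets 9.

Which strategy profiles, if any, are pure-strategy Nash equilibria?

Pure NE: (Medium, Low, Embargo)

Country A against (Low, High): payoffs 2, 4, 9 → best response High.
Country A against (Low, Embargo): payoffs 3, 7, 0 → best response Medium.
Country A against (Medium, High): payoffs 2, 5, 9 → best response High.
Country A against (Medium, Embargo): payoffs 2, 0, 6 → best response High.
Country B against (Low, High): payoffs 8, 4 → best response Low.
Country B against (Low, Embargo): payoffs 4, 6 → best response Medium.
Country B against (Medium, High): payoffs 3, 4 → best response Medium.
Country B against (Medium, Embargo): payoffs 6, 1 → best response Low.
Country B against (High, High): payoffs 1, 4 → best response Medium.
Country B against (High, Embargo): payoffs 9, 5 → best response Low.
Country C against (Low, Low): payoffs 6, 1 → best response High.
Country C against (Low, Medium): payoffs 3, 9 → best response Embargo.
Country C against (Medium, Low): payoffs 2, 3 → best response Embargo.
Country C against (Medium, Medium): payoffs 7, 6 → best response High.
Country C against (High, Low): payoffs 7, 4 → best response High.
Country C against (High, Medium): payoffs 4, 9 → best response Embargo.
Mutual best responses: (Medium, Low, Embargo).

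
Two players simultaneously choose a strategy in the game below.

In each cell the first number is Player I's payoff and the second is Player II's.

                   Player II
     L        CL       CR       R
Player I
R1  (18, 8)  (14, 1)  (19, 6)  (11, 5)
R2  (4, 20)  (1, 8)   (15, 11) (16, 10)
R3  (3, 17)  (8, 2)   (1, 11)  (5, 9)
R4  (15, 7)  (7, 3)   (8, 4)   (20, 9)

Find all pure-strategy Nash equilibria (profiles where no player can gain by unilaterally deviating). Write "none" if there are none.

Pure-strategy Nash equilibria: (R1, L) and (R4, R)

(R1, L): Player I gets 18, best alternative 15; Player II gets 8, best alternative 6. No profitable deviation — NE.
(R1, CL): Player II can switch to L (1 → 8). Not NE.
(R1, CR): Player II can switch to L (6 → 8). Not NE.
(R1, R): Player I can switch to R2 (11 → 16). Not NE.
(R2, L): Player I can switch to R1 (4 → 18). Not NE.
(R2, CL): Player I can switch to R1 (1 → 14). Not NE.
(R2, CR): Player I can switch to R1 (15 → 19). Not NE.
(R2, R): Player I can switch to R4 (16 → 20). Not NE.
(R3, L): Player I can switch to R1 (3 → 18). Not NE.
(R3, CL): Player I can switch to R1 (8 → 14). Not NE.
(R3, CR): Player I can switch to R1 (1 → 19). Not NE.
(R4, R): Player I gets 20, best alternative 16; Player II gets 9, best alternative 7. No profitable deviation — NE.
(The remaining 4 profiles each have a profitable deviation by the same check.)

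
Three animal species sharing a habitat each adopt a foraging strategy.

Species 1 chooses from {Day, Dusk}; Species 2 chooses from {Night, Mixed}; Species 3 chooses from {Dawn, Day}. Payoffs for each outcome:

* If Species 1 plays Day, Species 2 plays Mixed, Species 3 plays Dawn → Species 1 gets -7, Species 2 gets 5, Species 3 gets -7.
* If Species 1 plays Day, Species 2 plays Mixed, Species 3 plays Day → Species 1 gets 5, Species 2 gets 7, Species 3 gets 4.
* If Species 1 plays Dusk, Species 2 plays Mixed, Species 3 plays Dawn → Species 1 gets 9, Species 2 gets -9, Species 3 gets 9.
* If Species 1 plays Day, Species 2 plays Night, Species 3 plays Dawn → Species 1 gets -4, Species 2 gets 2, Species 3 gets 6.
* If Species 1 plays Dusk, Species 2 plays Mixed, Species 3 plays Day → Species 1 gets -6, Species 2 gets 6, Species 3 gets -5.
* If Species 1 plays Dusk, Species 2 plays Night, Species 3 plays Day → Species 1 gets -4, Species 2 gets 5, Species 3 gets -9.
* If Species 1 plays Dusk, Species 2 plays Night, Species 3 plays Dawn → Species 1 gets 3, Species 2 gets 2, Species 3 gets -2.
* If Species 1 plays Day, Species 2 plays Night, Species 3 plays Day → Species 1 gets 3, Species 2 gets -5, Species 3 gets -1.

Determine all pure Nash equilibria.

The pure Nash equilibria are (Day, Mixed, Day) and (Dusk, Night, Dawn).

Species 1 against (Night, Dawn): payoffs -4, 3 → best response Dusk.
Species 1 against (Night, Day): payoffs 3, -4 → best response Day.
Species 1 against (Mixed, Dawn): payoffs -7, 9 → best response Dusk.
Species 1 against (Mixed, Day): payoffs 5, -6 → best response Day.
Species 2 against (Day, Dawn): payoffs 2, 5 → best response Mixed.
Species 2 against (Day, Day): payoffs -5, 7 → best response Mixed.
Species 2 against (Dusk, Dawn): payoffs 2, -9 → best response Night.
Species 2 against (Dusk, Day): payoffs 5, 6 → best response Mixed.
Species 3 against (Day, Night): payoffs 6, -1 → best response Dawn.
Species 3 against (Day, Mixed): payoffs -7, 4 → best response Day.
Species 3 against (Dusk, Night): payoffs -2, -9 → best response Dawn.
Species 3 against (Dusk, Mixed): payoffs 9, -5 → best response Dawn.
Mutual best responses: (Day, Mixed, Day); (Dusk, Night, Dawn).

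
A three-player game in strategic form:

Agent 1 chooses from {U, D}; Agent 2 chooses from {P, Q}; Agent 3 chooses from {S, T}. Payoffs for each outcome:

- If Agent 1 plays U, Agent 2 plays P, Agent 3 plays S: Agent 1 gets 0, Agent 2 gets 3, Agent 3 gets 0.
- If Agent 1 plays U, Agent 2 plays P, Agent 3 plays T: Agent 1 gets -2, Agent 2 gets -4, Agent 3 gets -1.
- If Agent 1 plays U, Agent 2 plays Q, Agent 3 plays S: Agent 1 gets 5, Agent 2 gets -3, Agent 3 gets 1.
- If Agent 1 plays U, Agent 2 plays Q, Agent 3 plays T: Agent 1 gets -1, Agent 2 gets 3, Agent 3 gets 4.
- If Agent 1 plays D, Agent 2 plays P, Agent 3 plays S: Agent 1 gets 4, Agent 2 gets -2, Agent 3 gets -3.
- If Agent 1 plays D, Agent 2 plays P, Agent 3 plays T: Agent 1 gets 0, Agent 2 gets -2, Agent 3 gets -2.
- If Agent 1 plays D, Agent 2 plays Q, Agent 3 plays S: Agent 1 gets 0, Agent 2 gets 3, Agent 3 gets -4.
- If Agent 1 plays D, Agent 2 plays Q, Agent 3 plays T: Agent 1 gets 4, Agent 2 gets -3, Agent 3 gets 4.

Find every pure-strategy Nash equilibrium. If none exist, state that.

Agent 1 against (P, S): payoffs 0, 4 → best response D.
Agent 1 against (P, T): payoffs -2, 0 → best response D.
Agent 1 against (Q, S): payoffs 5, 0 → best response U.
Agent 1 against (Q, T): payoffs -1, 4 → best response D.
Agent 2 against (U, S): payoffs 3, -3 → best response P.
Agent 2 against (U, T): payoffs -4, 3 → best response Q.
Agent 2 against (D, S): payoffs -2, 3 → best response Q.
Agent 2 against (D, T): payoffs -2, -3 → best response P.
Agent 3 against (U, P): payoffs 0, -1 → best response S.
Agent 3 against (U, Q): payoffs 1, 4 → best response T.
Agent 3 against (D, P): payoffs -3, -2 → best response T.
Agent 3 against (D, Q): payoffs -4, 4 → best response T.
Mutual best responses: (D, P, T).

(D, P, T)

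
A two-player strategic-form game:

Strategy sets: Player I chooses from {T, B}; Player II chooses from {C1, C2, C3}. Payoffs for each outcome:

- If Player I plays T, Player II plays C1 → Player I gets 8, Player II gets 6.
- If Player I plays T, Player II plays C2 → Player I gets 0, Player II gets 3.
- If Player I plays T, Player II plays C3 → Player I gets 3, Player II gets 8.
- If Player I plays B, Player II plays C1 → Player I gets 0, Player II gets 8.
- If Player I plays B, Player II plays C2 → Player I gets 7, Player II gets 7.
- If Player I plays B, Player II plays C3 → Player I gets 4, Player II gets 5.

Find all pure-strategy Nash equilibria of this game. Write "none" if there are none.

(T, C1): Player II can switch to C3 (6 → 8). Not NE.
(T, C2): Player I can switch to B (0 → 7). Not NE.
(T, C3): Player I can switch to B (3 → 4). Not NE.
(B, C1): Player I can switch to T (0 → 8). Not NE.
(B, C2): Player II can switch to C1 (7 → 8). Not NE.
(B, C3): Player II can switch to C1 (5 → 8). Not NE.

none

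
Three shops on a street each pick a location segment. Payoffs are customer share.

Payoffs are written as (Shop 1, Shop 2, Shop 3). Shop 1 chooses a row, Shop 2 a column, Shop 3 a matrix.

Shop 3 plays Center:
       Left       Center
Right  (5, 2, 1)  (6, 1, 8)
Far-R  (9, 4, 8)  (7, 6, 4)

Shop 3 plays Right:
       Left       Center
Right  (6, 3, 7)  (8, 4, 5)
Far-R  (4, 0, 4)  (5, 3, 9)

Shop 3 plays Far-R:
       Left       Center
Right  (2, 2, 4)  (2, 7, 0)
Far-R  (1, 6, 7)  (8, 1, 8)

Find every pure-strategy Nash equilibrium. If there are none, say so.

Mark each player's best response to every combination of opponents' strategies; a profile where every player is best-responding is a pure Nash equilibrium.
Shop 1 against (Left, Center): payoffs 5, 9 → best response Far-R.
Shop 1 against (Left, Right): payoffs 6, 4 → best response Right.
Shop 1 against (Left, Far-R): payoffs 2, 1 → best response Right.
Shop 1 against (Center, Center): payoffs 6, 7 → best response Far-R.
Shop 1 against (Center, Right): payoffs 8, 5 → best response Right.
Shop 1 against (Center, Far-R): payoffs 2, 8 → best response Far-R.
Shop 2 against (Right, Center): payoffs 2, 1 → best response Left.
Shop 2 against (Right, Right): payoffs 3, 4 → best response Center.
Shop 2 against (Right, Far-R): payoffs 2, 7 → best response Center.
Shop 2 against (Far-R, Center): payoffs 4, 6 → best response Center.
Shop 2 against (Far-R, Right): payoffs 0, 3 → best response Center.
Shop 2 against (Far-R, Far-R): payoffs 6, 1 → best response Left.
Shop 3 against (Right, Left): payoffs 1, 7, 4 → best response Right.
Shop 3 against (Right, Center): payoffs 8, 5, 0 → best response Center.
Shop 3 against (Far-R, Left): payoffs 8, 4, 7 → best response Center.
Shop 3 against (Far-R, Center): payoffs 4, 9, 8 → best response Right.
No profile is a mutual best response for all players.

none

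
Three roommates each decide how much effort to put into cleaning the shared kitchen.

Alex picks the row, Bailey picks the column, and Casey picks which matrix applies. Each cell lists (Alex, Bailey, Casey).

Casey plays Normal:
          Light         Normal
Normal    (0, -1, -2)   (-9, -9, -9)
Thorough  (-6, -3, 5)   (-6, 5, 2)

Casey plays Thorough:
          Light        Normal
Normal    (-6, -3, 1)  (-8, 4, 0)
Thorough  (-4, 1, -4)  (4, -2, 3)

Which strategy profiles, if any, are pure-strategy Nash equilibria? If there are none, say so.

(Normal, Light, Normal): Casey can switch to Thorough (-2 → 1). Not NE.
(Normal, Light, Thorough): Alex can switch to Thorough (-6 → -4). Not NE.
(Normal, Normal, Normal): Alex can switch to Thorough (-9 → -6). Not NE.
(Normal, Normal, Thorough): Alex can switch to Thorough (-8 → 4). Not NE.
(Thorough, Light, Normal): Alex can switch to Normal (-6 → 0). Not NE.
(Thorough, Light, Thorough): Casey can switch to Normal (-4 → 5). Not NE.
(Thorough, Normal, Normal): Casey can switch to Thorough (2 → 3). Not NE.
(Thorough, Normal, Thorough): Bailey can switch to Light (-2 → 1). Not NE.

There is no pure-strategy Nash equilibrium.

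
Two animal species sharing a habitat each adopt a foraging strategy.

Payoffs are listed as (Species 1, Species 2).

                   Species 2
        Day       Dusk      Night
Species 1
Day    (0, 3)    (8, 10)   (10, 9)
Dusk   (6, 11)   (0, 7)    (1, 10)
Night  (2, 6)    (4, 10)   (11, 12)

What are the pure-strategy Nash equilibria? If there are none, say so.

Pure-strategy Nash equilibria: (Day, Dusk) and (Dusk, Day) and (Night, Night)

For each player, find the best response to each opponent profile; mutual best responses are the pure NE.
Species 1 against Day: payoffs 0, 6, 2 → best response Dusk.
Species 1 against Dusk: payoffs 8, 0, 4 → best response Day.
Species 1 against Night: payoffs 10, 1, 11 → best response Night.
Species 2 against Day: payoffs 3, 10, 9 → best response Dusk.
Species 2 against Dusk: payoffs 11, 7, 10 → best response Day.
Species 2 against Night: payoffs 6, 10, 12 → best response Night.
Mutual best responses: (Day, Dusk); (Dusk, Day); (Night, Night).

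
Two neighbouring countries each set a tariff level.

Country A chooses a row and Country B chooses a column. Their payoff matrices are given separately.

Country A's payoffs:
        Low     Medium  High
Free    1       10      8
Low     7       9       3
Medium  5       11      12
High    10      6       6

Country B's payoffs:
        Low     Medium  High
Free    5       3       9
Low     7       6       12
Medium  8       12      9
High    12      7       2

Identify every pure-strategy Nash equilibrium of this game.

The pure Nash equilibria are (Medium, Medium); (High, Low).

(Free, Low): Country A can switch to Low (1 → 7). Not NE.
(Free, Medium): Country A can switch to Medium (10 → 11). Not NE.
(Free, High): Country A can switch to Medium (8 → 12). Not NE.
(Low, Low): Country A can switch to High (7 → 10). Not NE.
(Low, Medium): Country A can switch to Free (9 → 10). Not NE.
(Low, High): Country A can switch to Free (3 → 8). Not NE.
(Medium, Low): Country A can switch to Low (5 → 7). Not NE.
(Medium, Medium): Country A gets 11, best alternative 10; Country B gets 12, best alternative 9. No profitable deviation — NE.
(Medium, High): Country B can switch to Medium (9 → 12). Not NE.
(High, Low): Country A gets 10, best alternative 7; Country B gets 12, best alternative 7. No profitable deviation — NE.
(High, Medium): Country A can switch to Free (6 → 10). Not NE.
(High, High): Country A can switch to Free (6 → 8). Not NE.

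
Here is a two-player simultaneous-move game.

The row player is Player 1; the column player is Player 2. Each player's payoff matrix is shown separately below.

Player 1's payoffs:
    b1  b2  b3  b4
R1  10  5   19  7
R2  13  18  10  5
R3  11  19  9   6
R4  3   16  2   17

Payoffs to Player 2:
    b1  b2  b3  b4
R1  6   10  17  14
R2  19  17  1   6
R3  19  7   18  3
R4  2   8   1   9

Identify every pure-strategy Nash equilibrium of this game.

Check each profile: it is a Nash equilibrium iff no player can strictly gain by switching unilaterally.
(R1, b1): Player 1 can switch to R2 (10 → 13). Not NE.
(R1, b2): Player 1 can switch to R2 (5 → 18). Not NE.
(R1, b3): Player 1 gets 19, best alternative 10; Player 2 gets 17, best alternative 14. No profitable deviation — NE.
(R1, b4): Player 1 can switch to R4 (7 → 17). Not NE.
(R2, b1): Player 1 gets 13, best alternative 11; Player 2 gets 19, best alternative 17. No profitable deviation — NE.
(R2, b2): Player 1 can switch to R3 (18 → 19). Not NE.
(R2, b3): Player 1 can switch to R1 (10 → 19). Not NE.
(R2, b4): Player 1 can switch to R1 (5 → 7). Not NE.
(R3, b1): Player 1 can switch to R2 (11 → 13). Not NE.
(R3, b2): Player 2 can switch to b1 (7 → 19). Not NE.
(R3, b3): Player 1 can switch to R1 (9 → 19). Not NE.
(R3, b4): Player 1 can switch to R1 (6 → 7). Not NE.
(R4, b1): Player 1 can switch to R1 (3 → 10). Not NE.
(R4, b2): Player 1 can switch to R2 (16 → 18). Not NE.
(R4, b4): Player 1 gets 17, best alternative 7; Player 2 gets 9, best alternative 8. No profitable deviation — NE.
(The remaining 1 profile has a profitable deviation by the same check.)

(R1, b3) and (R2, b1) and (R4, b4)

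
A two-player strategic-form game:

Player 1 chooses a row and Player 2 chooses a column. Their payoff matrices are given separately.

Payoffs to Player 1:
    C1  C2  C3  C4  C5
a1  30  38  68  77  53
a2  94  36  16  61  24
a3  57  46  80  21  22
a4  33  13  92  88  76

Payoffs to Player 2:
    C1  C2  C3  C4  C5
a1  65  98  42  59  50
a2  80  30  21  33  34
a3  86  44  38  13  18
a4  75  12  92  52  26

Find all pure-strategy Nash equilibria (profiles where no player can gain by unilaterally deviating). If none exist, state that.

(a2, C1), (a4, C3)

Mark each player's best response to every combination of opponents' strategies; a profile where every player is best-responding is a pure Nash equilibrium.
Player 1 against C1: payoffs 30, 94, 57, 33 → best response a2.
Player 1 against C2: payoffs 38, 36, 46, 13 → best response a3.
Player 1 against C3: payoffs 68, 16, 80, 92 → best response a4.
Player 1 against C4: payoffs 77, 61, 21, 88 → best response a4.
Player 1 against C5: payoffs 53, 24, 22, 76 → best response a4.
Player 2 against a1: payoffs 65, 98, 42, 59, 50 → best response C2.
Player 2 against a2: payoffs 80, 30, 21, 33, 34 → best response C1.
Player 2 against a3: payoffs 86, 44, 38, 13, 18 → best response C1.
Player 2 against a4: payoffs 75, 12, 92, 52, 26 → best response C3.
Mutual best responses: (a2, C1); (a4, C3).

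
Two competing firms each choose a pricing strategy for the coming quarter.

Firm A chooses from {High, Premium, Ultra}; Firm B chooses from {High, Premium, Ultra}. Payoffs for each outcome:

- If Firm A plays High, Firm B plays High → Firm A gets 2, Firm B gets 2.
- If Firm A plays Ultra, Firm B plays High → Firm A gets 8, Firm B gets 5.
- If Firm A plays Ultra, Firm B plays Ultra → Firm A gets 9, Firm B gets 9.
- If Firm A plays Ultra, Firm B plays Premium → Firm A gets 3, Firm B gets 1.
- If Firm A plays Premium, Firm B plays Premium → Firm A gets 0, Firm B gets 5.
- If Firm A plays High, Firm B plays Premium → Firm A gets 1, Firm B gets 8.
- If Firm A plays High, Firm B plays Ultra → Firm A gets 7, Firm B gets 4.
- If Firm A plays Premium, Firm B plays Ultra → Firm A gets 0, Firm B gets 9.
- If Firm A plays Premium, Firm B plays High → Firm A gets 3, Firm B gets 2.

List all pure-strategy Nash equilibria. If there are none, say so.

Firm A against High: payoffs 2, 3, 8 → best response Ultra.
Firm A against Premium: payoffs 1, 0, 3 → best response Ultra.
Firm A against Ultra: payoffs 7, 0, 9 → best response Ultra.
Firm B against High: payoffs 2, 8, 4 → best response Premium.
Firm B against Premium: payoffs 2, 5, 9 → best response Ultra.
Firm B against Ultra: payoffs 5, 1, 9 → best response Ultra.
Mutual best responses: (Ultra, Ultra).

(Ultra, Ultra)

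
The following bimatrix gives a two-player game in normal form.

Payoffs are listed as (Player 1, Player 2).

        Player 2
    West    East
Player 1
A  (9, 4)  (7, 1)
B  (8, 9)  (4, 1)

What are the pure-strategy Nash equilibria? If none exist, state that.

(A, West)

Player 1 against West: payoffs 9, 8 → best response A.
Player 1 against East: payoffs 7, 4 → best response A.
Player 2 against A: payoffs 4, 1 → best response West.
Player 2 against B: payoffs 9, 1 → best response West.
Mutual best responses: (A, West).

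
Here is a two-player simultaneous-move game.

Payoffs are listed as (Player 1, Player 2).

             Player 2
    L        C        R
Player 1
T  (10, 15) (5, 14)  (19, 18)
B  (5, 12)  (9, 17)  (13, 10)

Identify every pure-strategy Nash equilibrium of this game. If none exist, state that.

(T, R), (B, C)

(T, L): Player 2 can switch to R (15 → 18). Not NE.
(T, C): Player 1 can switch to B (5 → 9). Not NE.
(T, R): Player 1 gets 19, best alternative 13; Player 2 gets 18, best alternative 15. No profitable deviation — NE.
(B, L): Player 1 can switch to T (5 → 10). Not NE.
(B, C): Player 1 gets 9, best alternative 5; Player 2 gets 17, best alternative 12. No profitable deviation — NE.
(B, R): Player 1 can switch to T (13 → 19). Not NE.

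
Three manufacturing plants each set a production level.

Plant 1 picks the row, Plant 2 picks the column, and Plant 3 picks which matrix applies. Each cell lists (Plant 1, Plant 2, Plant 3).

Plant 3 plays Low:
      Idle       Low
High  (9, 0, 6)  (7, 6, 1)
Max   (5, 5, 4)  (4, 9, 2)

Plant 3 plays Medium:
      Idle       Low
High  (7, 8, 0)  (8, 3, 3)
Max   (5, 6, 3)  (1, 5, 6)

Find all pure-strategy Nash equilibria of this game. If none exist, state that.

There is no pure-strategy Nash equilibrium.

(High, Idle, Low): Plant 2 can switch to Low (0 → 6). Not NE.
(High, Idle, Medium): Plant 3 can switch to Low (0 → 6). Not NE.
(High, Low, Low): Plant 3 can switch to Medium (1 → 3). Not NE.
(High, Low, Medium): Plant 2 can switch to Idle (3 → 8). Not NE.
(Max, Idle, Low): Plant 1 can switch to High (5 → 9). Not NE.
(Max, Idle, Medium): Plant 1 can switch to High (5 → 7). Not NE.
(Max, Low, Low): Plant 1 can switch to High (4 → 7). Not NE.
(Max, Low, Medium): Plant 1 can switch to High (1 → 8). Not NE.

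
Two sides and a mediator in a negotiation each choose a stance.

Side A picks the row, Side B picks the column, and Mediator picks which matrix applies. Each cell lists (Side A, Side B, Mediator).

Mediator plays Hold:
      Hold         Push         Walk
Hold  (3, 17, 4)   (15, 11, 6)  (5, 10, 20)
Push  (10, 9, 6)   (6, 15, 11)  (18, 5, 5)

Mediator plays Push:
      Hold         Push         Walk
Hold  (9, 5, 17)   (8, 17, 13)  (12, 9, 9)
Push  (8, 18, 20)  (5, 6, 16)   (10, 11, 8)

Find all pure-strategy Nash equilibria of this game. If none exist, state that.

Mark each player's best response to every combination of opponents' strategies; a profile where every player is best-responding is a pure Nash equilibrium.
Side A against (Hold, Hold): payoffs 3, 10 → best response Push.
Side A against (Hold, Push): payoffs 9, 8 → best response Hold.
Side A against (Push, Hold): payoffs 15, 6 → best response Hold.
Side A against (Push, Push): payoffs 8, 5 → best response Hold.
Side A against (Walk, Hold): payoffs 5, 18 → best response Push.
Side A against (Walk, Push): payoffs 12, 10 → best response Hold.
Side B against (Hold, Hold): payoffs 17, 11, 10 → best response Hold.
Side B against (Hold, Push): payoffs 5, 17, 9 → best response Push.
Side B against (Push, Hold): payoffs 9, 15, 5 → best response Push.
Side B against (Push, Push): payoffs 18, 6, 11 → best response Hold.
Mediator against (Hold, Hold): payoffs 4, 17 → best response Push.
Mediator against (Hold, Push): payoffs 6, 13 → best response Push.
Mediator against (Hold, Walk): payoffs 20, 9 → best response Hold.
Mediator against (Push, Hold): payoffs 6, 20 → best response Push.
Mediator against (Push, Push): payoffs 11, 16 → best response Push.
Mediator against (Push, Walk): payoffs 5, 8 → best response Push.
Mutual best responses: (Hold, Push, Push).

Pure NE: (Hold, Push, Push)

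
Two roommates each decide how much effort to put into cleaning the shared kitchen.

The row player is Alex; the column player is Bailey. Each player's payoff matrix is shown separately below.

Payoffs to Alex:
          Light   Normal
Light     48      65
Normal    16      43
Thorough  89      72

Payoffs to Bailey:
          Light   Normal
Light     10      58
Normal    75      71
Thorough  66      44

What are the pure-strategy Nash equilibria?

The unique pure-strategy Nash equilibrium is (Thorough, Light).

(Light, Light): Alex can switch to Thorough (48 → 89). Not NE.
(Light, Normal): Alex can switch to Thorough (65 → 72). Not NE.
(Normal, Light): Alex can switch to Light (16 → 48). Not NE.
(Normal, Normal): Alex can switch to Light (43 → 65). Not NE.
(Thorough, Light): Alex gets 89, best alternative 48; Bailey gets 66, best alternative 44. No profitable deviation — NE.
(Thorough, Normal): Bailey can switch to Light (44 → 66). Not NE.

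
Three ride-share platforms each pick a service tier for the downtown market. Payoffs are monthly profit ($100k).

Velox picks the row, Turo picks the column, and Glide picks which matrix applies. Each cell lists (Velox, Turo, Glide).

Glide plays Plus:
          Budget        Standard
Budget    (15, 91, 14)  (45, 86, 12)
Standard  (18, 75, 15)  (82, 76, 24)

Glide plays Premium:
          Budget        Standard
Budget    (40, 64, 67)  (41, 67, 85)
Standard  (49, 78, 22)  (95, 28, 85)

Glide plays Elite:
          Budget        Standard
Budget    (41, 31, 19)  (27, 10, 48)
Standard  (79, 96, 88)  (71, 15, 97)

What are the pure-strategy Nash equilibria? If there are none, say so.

The unique pure-strategy Nash equilibrium is (Standard, Budget, Elite).

Velox against (Budget, Plus): payoffs 15, 18 → best response Standard.
Velox against (Budget, Premium): payoffs 40, 49 → best response Standard.
Velox against (Budget, Elite): payoffs 41, 79 → best response Standard.
Velox against (Standard, Plus): payoffs 45, 82 → best response Standard.
Velox against (Standard, Premium): payoffs 41, 95 → best response Standard.
Velox against (Standard, Elite): payoffs 27, 71 → best response Standard.
Turo against (Budget, Plus): payoffs 91, 86 → best response Budget.
Turo against (Budget, Premium): payoffs 64, 67 → best response Standard.
Turo against (Budget, Elite): payoffs 31, 10 → best response Budget.
Turo against (Standard, Plus): payoffs 75, 76 → best response Standard.
Turo against (Standard, Premium): payoffs 78, 28 → best response Budget.
Turo against (Standard, Elite): payoffs 96, 15 → best response Budget.
Glide against (Budget, Budget): payoffs 14, 67, 19 → best response Premium.
Glide against (Budget, Standard): payoffs 12, 85, 48 → best response Premium.
Glide against (Standard, Budget): payoffs 15, 22, 88 → best response Elite.
Glide against (Standard, Standard): payoffs 24, 85, 97 → best response Elite.
Mutual best responses: (Standard, Budget, Elite).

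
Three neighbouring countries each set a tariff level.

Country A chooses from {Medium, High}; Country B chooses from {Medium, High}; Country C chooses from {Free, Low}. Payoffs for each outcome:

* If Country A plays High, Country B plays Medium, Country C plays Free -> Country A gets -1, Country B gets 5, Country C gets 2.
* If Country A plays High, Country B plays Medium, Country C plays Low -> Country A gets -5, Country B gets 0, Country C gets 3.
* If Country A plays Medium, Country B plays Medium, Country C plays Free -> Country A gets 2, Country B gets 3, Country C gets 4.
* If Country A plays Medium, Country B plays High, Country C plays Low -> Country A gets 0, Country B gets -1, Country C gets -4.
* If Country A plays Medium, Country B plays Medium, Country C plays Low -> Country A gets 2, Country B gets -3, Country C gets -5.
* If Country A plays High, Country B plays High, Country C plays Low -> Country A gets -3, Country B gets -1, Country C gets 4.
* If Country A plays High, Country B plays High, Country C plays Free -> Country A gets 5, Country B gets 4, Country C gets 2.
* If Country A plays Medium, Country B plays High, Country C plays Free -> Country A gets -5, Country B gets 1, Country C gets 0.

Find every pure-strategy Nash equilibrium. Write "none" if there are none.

Country A against (Medium, Free): payoffs 2, -1 → best response Medium.
Country A against (Medium, Low): payoffs 2, -5 → best response Medium.
Country A against (High, Free): payoffs -5, 5 → best response High.
Country A against (High, Low): payoffs 0, -3 → best response Medium.
Country B against (Medium, Free): payoffs 3, 1 → best response Medium.
Country B against (Medium, Low): payoffs -3, -1 → best response High.
Country B against (High, Free): payoffs 5, 4 → best response Medium.
Country B against (High, Low): payoffs 0, -1 → best response Medium.
Country C against (Medium, Medium): payoffs 4, -5 → best response Free.
Country C against (Medium, High): payoffs 0, -4 → best response Free.
Country C against (High, Medium): payoffs 2, 3 → best response Low.
Country C against (High, High): payoffs 2, 4 → best response Low.
Mutual best responses: (Medium, Medium, Free).

The unique pure-strategy Nash equilibrium is (Medium, Medium, Free).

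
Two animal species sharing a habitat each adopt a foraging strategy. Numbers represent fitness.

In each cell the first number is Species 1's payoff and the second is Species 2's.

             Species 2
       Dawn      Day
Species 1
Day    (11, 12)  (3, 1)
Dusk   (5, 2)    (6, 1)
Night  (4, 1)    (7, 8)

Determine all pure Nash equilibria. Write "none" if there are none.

(Day, Dawn) and (Night, Day)

(Day, Dawn): Species 1 gets 11, best alternative 5; Species 2 gets 12, best alternative 1. No profitable deviation — NE.
(Day, Day): Species 1 can switch to Dusk (3 → 6). Not NE.
(Dusk, Dawn): Species 1 can switch to Day (5 → 11). Not NE.
(Dusk, Day): Species 1 can switch to Night (6 → 7). Not NE.
(Night, Dawn): Species 1 can switch to Day (4 → 11). Not NE.
(Night, Day): Species 1 gets 7, best alternative 6; Species 2 gets 8, best alternative 1. No profitable deviation — NE.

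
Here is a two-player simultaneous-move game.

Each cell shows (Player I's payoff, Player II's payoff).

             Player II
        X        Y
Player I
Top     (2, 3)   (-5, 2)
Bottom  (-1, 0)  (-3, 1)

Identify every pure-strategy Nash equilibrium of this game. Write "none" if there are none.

(Top, X): Player I gets 2, best alternative -1; Player II gets 3, best alternative 2. No profitable deviation — NE.
(Top, Y): Player I can switch to Bottom (-5 → -3). Not NE.
(Bottom, X): Player I can switch to Top (-1 → 2). Not NE.
(Bottom, Y): Player I gets -3, best alternative -5; Player II gets 1, best alternative 0. No profitable deviation — NE.

Pure-strategy Nash equilibria: (Top, X) and (Bottom, Y)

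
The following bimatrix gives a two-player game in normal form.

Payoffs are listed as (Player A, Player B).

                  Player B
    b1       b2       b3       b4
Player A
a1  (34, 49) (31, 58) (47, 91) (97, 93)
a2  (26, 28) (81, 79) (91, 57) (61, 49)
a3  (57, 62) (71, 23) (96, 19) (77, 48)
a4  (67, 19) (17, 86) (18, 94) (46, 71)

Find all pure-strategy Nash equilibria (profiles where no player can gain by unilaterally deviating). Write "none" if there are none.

Mark each player's best response to every combination of opponents' strategies; a profile where every player is best-responding is a pure Nash equilibrium.
Player A against b1: payoffs 34, 26, 57, 67 → best response a4.
Player A against b2: payoffs 31, 81, 71, 17 → best response a2.
Player A against b3: payoffs 47, 91, 96, 18 → best response a3.
Player A against b4: payoffs 97, 61, 77, 46 → best response a1.
Player B against a1: payoffs 49, 58, 91, 93 → best response b4.
Player B against a2: payoffs 28, 79, 57, 49 → best response b2.
Player B against a3: payoffs 62, 23, 19, 48 → best response b1.
Player B against a4: payoffs 19, 86, 94, 71 → best response b3.
Mutual best responses: (a1, b4); (a2, b2).

(a1, b4); (a2, b2)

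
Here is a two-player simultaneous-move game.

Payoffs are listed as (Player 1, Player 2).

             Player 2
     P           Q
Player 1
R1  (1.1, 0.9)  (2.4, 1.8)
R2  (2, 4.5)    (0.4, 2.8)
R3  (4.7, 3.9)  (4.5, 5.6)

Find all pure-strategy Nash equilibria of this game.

The unique pure-strategy Nash equilibrium is (R3, Q).

(R1, P): Player 1 can switch to R2 (1.1 → 2). Not NE.
(R1, Q): Player 1 can switch to R3 (2.4 → 4.5). Not NE.
(R2, P): Player 1 can switch to R3 (2 → 4.7). Not NE.
(R2, Q): Player 1 can switch to R1 (0.4 → 2.4). Not NE.
(R3, P): Player 2 can switch to Q (3.9 → 5.6). Not NE.
(R3, Q): Player 1 gets 4.5, best alternative 2.4; Player 2 gets 5.6, best alternative 3.9. No profitable deviation — NE.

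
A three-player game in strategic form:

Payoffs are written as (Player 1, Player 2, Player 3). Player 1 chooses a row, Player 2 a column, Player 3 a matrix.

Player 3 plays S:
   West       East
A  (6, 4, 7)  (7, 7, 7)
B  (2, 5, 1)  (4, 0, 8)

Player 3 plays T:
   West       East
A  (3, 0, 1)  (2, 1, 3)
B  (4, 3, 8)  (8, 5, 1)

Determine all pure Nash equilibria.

The unique pure-strategy Nash equilibrium is (A, East, S).

(A, West, S): Player 2 can switch to East (4 → 7). Not NE.
(A, West, T): Player 1 can switch to B (3 → 4). Not NE.
(A, East, S): Player 1 gets 7, best alternative 4; Player 2 gets 7, best alternative 4; Player 3 gets 7, best alternative 3. No profitable deviation — NE.
(A, East, T): Player 1 can switch to B (2 → 8). Not NE.
(B, West, S): Player 1 can switch to A (2 → 6). Not NE.
(B, West, T): Player 2 can switch to East (3 → 5). Not NE.
(B, East, S): Player 1 can switch to A (4 → 7). Not NE.
(B, East, T): Player 3 can switch to S (1 → 8). Not NE.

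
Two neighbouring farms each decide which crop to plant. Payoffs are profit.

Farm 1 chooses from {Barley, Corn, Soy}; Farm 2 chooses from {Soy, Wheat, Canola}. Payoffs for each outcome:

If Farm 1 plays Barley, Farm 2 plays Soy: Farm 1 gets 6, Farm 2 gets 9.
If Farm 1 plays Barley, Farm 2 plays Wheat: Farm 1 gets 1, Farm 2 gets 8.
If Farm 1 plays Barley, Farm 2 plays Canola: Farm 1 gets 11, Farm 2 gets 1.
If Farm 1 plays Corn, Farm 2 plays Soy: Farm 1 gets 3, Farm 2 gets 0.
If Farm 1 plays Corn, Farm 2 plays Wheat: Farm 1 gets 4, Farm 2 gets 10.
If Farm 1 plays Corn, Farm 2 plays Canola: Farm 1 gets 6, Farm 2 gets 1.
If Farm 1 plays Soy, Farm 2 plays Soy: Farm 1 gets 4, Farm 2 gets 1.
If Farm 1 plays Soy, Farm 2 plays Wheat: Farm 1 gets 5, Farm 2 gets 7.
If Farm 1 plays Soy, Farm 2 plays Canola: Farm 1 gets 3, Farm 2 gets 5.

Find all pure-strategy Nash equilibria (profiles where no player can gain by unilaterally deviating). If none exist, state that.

The pure Nash equilibria are (Barley, Soy); (Soy, Wheat).

(Barley, Soy): Farm 1 gets 6, best alternative 4; Farm 2 gets 9, best alternative 8. No profitable deviation — NE.
(Barley, Wheat): Farm 1 can switch to Corn (1 → 4). Not NE.
(Barley, Canola): Farm 2 can switch to Soy (1 → 9). Not NE.
(Corn, Soy): Farm 1 can switch to Barley (3 → 6). Not NE.
(Corn, Wheat): Farm 1 can switch to Soy (4 → 5). Not NE.
(Corn, Canola): Farm 1 can switch to Barley (6 → 11). Not NE.
(Soy, Soy): Farm 1 can switch to Barley (4 → 6). Not NE.
(Soy, Wheat): Farm 1 gets 5, best alternative 4; Farm 2 gets 7, best alternative 5. No profitable deviation — NE.
(Soy, Canola): Farm 1 can switch to Barley (3 → 11). Not NE.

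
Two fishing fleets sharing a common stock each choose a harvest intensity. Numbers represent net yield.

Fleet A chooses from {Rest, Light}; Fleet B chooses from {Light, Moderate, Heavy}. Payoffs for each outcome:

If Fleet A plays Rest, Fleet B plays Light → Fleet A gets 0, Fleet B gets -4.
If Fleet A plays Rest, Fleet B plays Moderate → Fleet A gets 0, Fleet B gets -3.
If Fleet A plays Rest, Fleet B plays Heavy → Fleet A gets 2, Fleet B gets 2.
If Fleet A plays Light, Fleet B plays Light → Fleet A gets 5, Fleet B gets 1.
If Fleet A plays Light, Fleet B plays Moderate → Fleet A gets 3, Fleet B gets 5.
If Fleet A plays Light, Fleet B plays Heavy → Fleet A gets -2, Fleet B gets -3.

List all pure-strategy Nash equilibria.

The pure Nash equilibria are (Rest, Heavy), (Light, Moderate).

Fleet A against Light: payoffs 0, 5 → best response Light.
Fleet A against Moderate: payoffs 0, 3 → best response Light.
Fleet A against Heavy: payoffs 2, -2 → best response Rest.
Fleet B against Rest: payoffs -4, -3, 2 → best response Heavy.
Fleet B against Light: payoffs 1, 5, -3 → best response Moderate.
Mutual best responses: (Rest, Heavy); (Light, Moderate).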